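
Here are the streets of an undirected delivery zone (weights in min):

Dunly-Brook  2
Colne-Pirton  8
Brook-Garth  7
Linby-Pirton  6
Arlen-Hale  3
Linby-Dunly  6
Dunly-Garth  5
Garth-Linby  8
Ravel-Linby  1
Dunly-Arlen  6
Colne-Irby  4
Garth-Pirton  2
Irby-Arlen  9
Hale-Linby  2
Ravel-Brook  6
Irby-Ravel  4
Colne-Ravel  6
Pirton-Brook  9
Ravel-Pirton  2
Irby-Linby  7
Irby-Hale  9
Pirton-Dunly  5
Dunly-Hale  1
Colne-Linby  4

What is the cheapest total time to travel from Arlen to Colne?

Enumerating some paths:
Arlen → Hale → Linby → Colne: 3+2+4 = 9
Arlen → Hale → Linby → Ravel → Colne: 3+2+1+6 = 12
Cheapest is Arlen → Hale → Linby → Colne at 9 min.

9 min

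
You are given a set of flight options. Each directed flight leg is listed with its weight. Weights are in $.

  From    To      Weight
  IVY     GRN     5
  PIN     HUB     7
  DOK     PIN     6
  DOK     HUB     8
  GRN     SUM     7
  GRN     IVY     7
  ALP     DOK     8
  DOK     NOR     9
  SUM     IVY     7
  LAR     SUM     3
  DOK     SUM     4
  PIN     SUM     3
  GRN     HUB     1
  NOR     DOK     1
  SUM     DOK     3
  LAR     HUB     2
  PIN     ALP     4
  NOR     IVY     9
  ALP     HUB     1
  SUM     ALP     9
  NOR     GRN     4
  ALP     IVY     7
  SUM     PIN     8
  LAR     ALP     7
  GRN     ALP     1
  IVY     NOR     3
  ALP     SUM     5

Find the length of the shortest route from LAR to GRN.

Settle nodes by increasing distance from LAR:
LAR: 0
HUB: 2  (via LAR)
SUM: 3  (via LAR)
DOK: 6  (via SUM)
ALP: 7  (via LAR)
IVY: 10  (via SUM)
PIN: 11  (via SUM)
NOR: 13  (via IVY)
GRN: 15  (via IVY)
Shortest route: LAR → SUM → IVY → GRN = $15.

$15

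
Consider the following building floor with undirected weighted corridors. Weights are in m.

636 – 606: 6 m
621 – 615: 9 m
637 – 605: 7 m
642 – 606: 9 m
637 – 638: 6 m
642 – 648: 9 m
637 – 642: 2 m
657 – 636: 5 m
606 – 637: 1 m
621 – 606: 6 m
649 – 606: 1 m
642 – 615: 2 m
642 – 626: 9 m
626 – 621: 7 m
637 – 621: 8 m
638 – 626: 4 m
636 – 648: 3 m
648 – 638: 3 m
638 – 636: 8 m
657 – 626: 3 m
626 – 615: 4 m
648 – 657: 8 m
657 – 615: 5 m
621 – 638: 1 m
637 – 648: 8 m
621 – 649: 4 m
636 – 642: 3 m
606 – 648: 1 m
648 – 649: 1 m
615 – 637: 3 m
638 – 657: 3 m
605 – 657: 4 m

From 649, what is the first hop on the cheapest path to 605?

Enumerating some paths:
649 - 648 - 606 - 637 - 605: 1+1+1+7 = 10
649 - 606 - 637 - 605: 1+1+7 = 9
Cheapest is 649 - 606 - 637 - 605 at 9 m.
So from 649 the first move is to 606.

606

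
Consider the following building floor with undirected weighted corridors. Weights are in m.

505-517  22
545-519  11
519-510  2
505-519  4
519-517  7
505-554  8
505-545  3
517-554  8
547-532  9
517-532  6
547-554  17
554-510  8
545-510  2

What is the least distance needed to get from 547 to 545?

Settle nodes by increasing distance from 547:
547: 0
532: 9  (via 547)
517: 15  (via 532)
554: 17  (via 547)
519: 22  (via 517)
510: 24  (via 519)
505: 25  (via 554)
545: 26  (via 510)
Shortest route: 547–532–517–519–510–545 = 26 m.

26 m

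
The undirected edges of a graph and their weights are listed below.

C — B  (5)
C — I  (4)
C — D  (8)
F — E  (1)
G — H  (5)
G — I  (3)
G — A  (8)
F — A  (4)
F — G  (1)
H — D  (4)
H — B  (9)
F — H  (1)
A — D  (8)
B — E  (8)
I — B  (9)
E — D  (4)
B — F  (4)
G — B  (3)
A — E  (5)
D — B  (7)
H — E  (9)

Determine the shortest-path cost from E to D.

4

Running Dijkstra from E:
E: 0
F: 1  (via E)
G: 2  (via F)
H: 2  (via F)
D: 4  (via E)
Shortest route: E–D = 4.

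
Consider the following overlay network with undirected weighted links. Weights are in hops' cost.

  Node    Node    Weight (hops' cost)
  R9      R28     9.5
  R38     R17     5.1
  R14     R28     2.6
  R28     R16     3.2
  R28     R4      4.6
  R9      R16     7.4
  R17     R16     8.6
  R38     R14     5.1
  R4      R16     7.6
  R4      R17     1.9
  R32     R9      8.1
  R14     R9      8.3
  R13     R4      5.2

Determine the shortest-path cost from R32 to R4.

22.2 hops' cost

Enumerating some paths:
R32–R9–R16–R4: 8.1+7.4+7.6 = 23.1
R32–R9–R28–R4: 8.1+9.5+4.6 = 22.2
Cheapest is R32–R9–R28–R4 at 22.2 hops' cost.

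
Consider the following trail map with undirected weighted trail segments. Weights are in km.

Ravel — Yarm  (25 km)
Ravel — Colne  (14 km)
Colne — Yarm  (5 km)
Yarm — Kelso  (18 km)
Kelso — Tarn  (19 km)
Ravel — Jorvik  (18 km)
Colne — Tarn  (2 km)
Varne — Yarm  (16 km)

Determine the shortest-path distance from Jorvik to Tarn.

34 km

Running Dijkstra from Jorvik:
Jorvik: 0
Ravel: 18  (via Jorvik)
Colne: 32  (via Ravel)
Tarn: 34  (via Colne)
Shortest route: Jorvik–Ravel–Colne–Tarn = 34 km.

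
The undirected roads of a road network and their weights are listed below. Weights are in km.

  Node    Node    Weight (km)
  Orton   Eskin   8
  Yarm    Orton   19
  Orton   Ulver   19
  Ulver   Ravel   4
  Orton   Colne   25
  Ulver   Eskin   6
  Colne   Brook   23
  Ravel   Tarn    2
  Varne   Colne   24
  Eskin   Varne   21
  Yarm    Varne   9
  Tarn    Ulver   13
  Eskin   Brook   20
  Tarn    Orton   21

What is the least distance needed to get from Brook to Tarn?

32 km

Candidate routes:
Brook - Eskin - Ulver - Tarn: 20+6+13 = 39
Brook - Eskin - Ulver - Ravel - Tarn: 20+6+4+2 = 32
Cheapest is Brook - Eskin - Ulver - Ravel - Tarn at 32 km.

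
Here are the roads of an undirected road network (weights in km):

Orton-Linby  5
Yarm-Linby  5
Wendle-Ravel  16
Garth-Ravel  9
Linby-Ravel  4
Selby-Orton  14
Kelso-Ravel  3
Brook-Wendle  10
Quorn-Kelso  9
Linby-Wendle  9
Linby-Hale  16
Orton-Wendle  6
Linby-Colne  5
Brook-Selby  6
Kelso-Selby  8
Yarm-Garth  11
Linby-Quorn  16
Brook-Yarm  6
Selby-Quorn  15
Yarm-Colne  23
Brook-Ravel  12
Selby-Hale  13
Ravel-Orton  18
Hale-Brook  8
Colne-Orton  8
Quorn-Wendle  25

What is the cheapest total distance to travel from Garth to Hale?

25 km

Settle nodes by increasing distance from Garth:
Garth: 0
Ravel: 9  (via Garth)
Yarm: 11  (via Garth)
Kelso: 12  (via Ravel)
Linby: 13  (via Ravel)
Brook: 17  (via Yarm)
Colne: 18  (via Linby)
Orton: 18  (via Linby)
Selby: 20  (via Kelso)
Quorn: 21  (via Kelso)
Wendle: 22  (via Linby)
Hale: 25  (via Brook)
Shortest route: Garth → Yarm → Brook → Hale = 25 km.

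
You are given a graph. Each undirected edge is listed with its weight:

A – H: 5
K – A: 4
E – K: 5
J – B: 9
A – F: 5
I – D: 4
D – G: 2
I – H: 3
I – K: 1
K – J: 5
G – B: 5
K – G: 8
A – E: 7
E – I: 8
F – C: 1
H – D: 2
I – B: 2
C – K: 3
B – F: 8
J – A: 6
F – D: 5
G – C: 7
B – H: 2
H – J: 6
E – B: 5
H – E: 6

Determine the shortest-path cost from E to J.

10

Compare a few routes:
E–K–J: 5+5 = 10
E–B–H–J: 5+2+6 = 13
E–H–J: 6+6 = 12
The minimum is 10 via E–K–J.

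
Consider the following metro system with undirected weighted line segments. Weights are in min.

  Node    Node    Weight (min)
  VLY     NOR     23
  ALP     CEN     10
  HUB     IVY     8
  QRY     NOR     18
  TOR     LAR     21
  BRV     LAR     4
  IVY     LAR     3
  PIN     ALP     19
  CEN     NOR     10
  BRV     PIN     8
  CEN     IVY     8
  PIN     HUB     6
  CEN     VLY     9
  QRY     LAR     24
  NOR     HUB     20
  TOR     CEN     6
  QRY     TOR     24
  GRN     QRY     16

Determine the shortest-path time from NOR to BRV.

Shortest distances from NOR:
NOR: 0
CEN: 10  (via NOR)
TOR: 16  (via CEN)
IVY: 18  (via CEN)
QRY: 18  (via NOR)
VLY: 19  (via CEN)
HUB: 20  (via NOR)
ALP: 20  (via CEN)
LAR: 21  (via IVY)
BRV: 25  (via LAR)
Shortest route: NOR → CEN → IVY → LAR → BRV = 25 min.

25 min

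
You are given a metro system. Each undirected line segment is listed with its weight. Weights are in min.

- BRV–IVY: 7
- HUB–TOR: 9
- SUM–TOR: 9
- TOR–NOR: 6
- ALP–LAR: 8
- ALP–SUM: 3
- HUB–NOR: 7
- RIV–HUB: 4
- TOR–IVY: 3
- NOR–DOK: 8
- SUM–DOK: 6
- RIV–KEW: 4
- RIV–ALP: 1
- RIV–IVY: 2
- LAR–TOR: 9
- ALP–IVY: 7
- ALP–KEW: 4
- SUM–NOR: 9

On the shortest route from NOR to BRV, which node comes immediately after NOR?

TOR

Compare a few routes:
NOR - HUB - RIV - IVY - BRV: 7+4+2+7 = 20
NOR - SUM - ALP - RIV - IVY - BRV: 9+3+1+2+7 = 22
NOR - TOR - IVY - BRV: 6+3+7 = 16
Cheapest is NOR - TOR - IVY - BRV at 16 min.
So from NOR the first move is to TOR.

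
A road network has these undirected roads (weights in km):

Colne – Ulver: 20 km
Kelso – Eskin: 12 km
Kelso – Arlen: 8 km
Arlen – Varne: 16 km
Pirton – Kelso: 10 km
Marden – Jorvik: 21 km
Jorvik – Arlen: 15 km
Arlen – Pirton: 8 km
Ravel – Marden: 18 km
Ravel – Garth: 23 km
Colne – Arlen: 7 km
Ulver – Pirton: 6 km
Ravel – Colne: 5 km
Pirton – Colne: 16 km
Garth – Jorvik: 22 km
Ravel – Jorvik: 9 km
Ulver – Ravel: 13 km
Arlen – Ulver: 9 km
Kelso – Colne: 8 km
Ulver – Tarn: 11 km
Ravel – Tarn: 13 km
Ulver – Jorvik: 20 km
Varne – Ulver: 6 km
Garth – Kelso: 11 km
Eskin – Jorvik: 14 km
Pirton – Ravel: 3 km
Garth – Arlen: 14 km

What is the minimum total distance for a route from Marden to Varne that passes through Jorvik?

45 km

Shortest Marden→Jorvik: Marden → Jorvik = 21
Best Jorvik to Varne: Jorvik → Ravel → Pirton → Ulver → Varne costing 24
Total via Jorvik: 21 + 24 = 45 km.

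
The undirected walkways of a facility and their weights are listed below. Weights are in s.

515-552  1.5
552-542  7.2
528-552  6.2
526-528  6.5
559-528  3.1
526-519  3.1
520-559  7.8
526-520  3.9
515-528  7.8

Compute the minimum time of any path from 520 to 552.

Shortest distances from 520:
520: 0
526: 3.9  (via 520)
519: 7  (via 526)
559: 7.8  (via 520)
528: 10.4  (via 526)
552: 16.6  (via 528)
Shortest route: 520 → 526 → 528 → 552 = 16.6 s.

16.6 s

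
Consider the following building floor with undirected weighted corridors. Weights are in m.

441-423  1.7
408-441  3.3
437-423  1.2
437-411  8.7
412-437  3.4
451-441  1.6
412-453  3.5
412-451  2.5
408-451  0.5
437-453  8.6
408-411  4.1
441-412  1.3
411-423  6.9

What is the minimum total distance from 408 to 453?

Shortest distances from 408:
408: 0
451: 0.5  (via 408)
441: 2.1  (via 451)
412: 3  (via 451)
423: 3.8  (via 441)
411: 4.1  (via 408)
437: 5  (via 423)
453: 6.5  (via 412)
Shortest route: 408–451–412–453 = 6.5 m.

6.5 m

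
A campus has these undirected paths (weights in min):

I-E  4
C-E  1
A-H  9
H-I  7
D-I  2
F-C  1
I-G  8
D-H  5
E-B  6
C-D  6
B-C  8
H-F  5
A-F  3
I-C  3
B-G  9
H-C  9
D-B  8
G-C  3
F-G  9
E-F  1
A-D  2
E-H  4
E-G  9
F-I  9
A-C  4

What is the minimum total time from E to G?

4 min

Compare a few routes:
E - G: 9 = 9
E - C - G: 1+3 = 4
E - F - C - G: 1+1+3 = 5
The minimum is 4 min via E - C - G.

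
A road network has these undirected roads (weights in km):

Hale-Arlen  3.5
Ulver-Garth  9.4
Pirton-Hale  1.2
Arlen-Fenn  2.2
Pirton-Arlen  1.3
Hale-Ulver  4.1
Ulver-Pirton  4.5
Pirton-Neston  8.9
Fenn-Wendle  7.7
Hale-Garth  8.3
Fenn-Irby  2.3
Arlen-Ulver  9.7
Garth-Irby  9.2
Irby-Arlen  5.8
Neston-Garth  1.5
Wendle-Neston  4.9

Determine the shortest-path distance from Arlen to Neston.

10.2 km

Candidate routes:
Arlen–Hale–Garth–Neston: 3.5+8.3+1.5 = 13.3
Arlen–Pirton–Neston: 1.3+8.9 = 10.2
Arlen–Pirton–Hale–Garth–Neston: 1.3+1.2+8.3+1.5 = 12.3
Cheapest is Arlen–Pirton–Neston at 10.2 km.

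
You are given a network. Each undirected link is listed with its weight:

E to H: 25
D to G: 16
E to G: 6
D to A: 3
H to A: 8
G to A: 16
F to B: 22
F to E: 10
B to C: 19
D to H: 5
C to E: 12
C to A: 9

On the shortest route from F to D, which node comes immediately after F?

E

Compare a few routes:
F → E → G → D: 10+6+16 = 32
F → E → C → A → D: 10+12+9+3 = 34
Cheapest is F → E → G → D at 32.
So from F the first move is to E.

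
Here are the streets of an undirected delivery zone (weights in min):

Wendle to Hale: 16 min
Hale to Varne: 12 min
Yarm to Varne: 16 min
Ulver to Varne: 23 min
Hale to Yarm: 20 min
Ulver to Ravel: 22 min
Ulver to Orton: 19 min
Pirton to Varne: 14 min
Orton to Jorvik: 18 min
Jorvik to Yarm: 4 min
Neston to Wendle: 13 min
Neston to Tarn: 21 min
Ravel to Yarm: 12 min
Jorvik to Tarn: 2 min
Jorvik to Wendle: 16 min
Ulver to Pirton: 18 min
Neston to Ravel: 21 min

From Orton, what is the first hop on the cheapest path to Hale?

Candidate routes:
Orton → Jorvik → Yarm → Hale: 18+4+20 = 42
Orton → Jorvik → Yarm → Varne → Hale: 18+4+16+12 = 50
Orton → Jorvik → Wendle → Hale: 18+16+16 = 50
The minimum is 42 min via Orton → Jorvik → Yarm → Hale.
So from Orton the first move is to Jorvik.

Jorvik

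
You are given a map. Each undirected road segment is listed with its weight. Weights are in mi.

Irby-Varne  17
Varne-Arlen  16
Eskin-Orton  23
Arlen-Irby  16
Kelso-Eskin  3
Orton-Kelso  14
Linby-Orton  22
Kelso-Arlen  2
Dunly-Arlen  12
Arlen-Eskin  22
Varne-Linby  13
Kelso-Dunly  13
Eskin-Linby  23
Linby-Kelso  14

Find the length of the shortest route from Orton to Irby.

Candidate routes:
Orton - Kelso - Arlen - Irby: 14+2+16 = 32
Orton - Eskin - Kelso - Arlen - Irby: 23+3+2+16 = 44
Orton - Kelso - Arlen - Varne - Irby: 14+2+16+17 = 49
The minimum is 32 mi via Orton - Kelso - Arlen - Irby.

32 mi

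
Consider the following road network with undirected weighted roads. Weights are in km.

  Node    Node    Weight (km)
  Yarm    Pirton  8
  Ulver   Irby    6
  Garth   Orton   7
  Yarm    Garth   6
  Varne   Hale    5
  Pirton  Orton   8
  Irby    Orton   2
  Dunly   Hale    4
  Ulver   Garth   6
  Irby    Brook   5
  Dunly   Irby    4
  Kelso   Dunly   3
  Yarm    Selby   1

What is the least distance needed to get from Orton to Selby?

Compare a few routes:
Orton - Garth - Yarm - Selby: 7+6+1 = 14
Orton - Pirton - Yarm - Selby: 8+8+1 = 17
The minimum is 14 km via Orton - Garth - Yarm - Selby.

14 km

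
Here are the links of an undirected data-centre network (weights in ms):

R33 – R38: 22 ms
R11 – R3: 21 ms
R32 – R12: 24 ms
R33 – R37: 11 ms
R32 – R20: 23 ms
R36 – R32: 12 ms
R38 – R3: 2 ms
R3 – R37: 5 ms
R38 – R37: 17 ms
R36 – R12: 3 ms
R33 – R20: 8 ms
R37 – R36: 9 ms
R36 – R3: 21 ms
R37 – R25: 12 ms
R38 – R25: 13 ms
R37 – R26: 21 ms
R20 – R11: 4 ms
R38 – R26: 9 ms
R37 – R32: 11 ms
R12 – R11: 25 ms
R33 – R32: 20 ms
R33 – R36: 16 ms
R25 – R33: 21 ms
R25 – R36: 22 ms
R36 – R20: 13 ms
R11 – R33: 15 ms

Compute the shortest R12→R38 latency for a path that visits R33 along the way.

37 ms

Shortest R12→R33: R12–R36–R33 = 19
Best R33 to R38: R33–R37–R3–R38 costing 18
Total via R33: 19 + 18 = 37 ms.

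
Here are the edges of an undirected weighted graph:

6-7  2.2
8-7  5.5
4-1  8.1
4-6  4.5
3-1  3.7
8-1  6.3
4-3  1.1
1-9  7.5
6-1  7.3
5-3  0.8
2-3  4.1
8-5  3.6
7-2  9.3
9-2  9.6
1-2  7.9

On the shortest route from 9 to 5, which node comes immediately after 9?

1

Compare a few routes:
9 → 1 → 8 → 5: 7.5+6.3+3.6 = 17.4
9 → 1 → 3 → 5: 7.5+3.7+0.8 = 12
9 → 1 → 4 → 3 → 5: 7.5+8.1+1.1+0.8 = 17.5
9 → 2 → 3 → 5: 9.6+4.1+0.8 = 14.5
Cheapest is 9 → 1 → 3 → 5 at 12.
So from 9 the first move is to 1.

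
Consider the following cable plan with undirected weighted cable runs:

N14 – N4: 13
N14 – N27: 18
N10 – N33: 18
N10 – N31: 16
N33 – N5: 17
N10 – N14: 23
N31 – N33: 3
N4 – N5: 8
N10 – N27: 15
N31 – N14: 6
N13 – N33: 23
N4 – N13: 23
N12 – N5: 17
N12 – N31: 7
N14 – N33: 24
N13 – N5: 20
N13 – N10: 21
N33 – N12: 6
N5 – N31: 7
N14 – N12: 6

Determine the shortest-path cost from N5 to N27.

Shortest distances from N5:
N5: 0
N31: 7  (via N5)
N4: 8  (via N5)
N33: 10  (via N31)
N14: 13  (via N31)
N12: 14  (via N31)
N13: 20  (via N5)
N10: 23  (via N31)
N27: 31  (via N14)
Shortest route: N5–N31–N14–N27 = 31.

31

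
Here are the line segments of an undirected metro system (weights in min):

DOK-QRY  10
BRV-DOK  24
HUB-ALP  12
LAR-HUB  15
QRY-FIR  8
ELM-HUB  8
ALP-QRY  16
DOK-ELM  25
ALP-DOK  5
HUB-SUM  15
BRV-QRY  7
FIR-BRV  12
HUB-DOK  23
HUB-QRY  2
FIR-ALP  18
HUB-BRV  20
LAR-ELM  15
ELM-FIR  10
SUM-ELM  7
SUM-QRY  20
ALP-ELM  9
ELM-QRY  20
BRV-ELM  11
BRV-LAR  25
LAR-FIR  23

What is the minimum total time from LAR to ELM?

15 min

Compare a few routes:
LAR - HUB - ELM: 15+8 = 23
LAR - HUB - QRY - FIR - ELM: 15+2+8+10 = 35
LAR - FIR - ELM: 23+10 = 33
LAR - ELM: 15 = 15
The minimum is 15 min via LAR - ELM.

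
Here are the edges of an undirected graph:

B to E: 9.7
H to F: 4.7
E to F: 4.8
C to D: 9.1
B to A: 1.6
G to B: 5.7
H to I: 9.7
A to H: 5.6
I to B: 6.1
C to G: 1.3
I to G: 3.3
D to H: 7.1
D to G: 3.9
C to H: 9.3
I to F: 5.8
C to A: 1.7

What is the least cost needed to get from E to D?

16.6

Shortest distances from E:
E: 0
F: 4.8  (via E)
H: 9.5  (via F)
B: 9.7  (via E)
I: 10.6  (via F)
A: 11.3  (via B)
C: 13  (via A)
G: 13.9  (via I)
D: 16.6  (via H)
Shortest route: E → F → H → D = 16.6.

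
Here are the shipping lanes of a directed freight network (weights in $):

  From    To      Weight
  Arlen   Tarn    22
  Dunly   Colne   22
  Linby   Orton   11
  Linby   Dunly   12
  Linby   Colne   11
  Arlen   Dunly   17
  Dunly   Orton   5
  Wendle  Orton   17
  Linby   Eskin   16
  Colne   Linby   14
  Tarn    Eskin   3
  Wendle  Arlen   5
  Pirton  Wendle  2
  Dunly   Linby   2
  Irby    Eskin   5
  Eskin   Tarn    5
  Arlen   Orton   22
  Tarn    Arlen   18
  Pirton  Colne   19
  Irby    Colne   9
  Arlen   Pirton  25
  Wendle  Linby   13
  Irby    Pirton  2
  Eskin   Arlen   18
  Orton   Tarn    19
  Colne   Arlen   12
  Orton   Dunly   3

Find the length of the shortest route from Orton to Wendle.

$55

Compare a few routes:
Orton - Tarn - Arlen - Pirton - Wendle: 19+18+25+2 = 64
Orton - Dunly - Colne - Arlen - Pirton - Wendle: 3+22+12+25+2 = 64
Orton - Dunly - Linby - Colne - Arlen - Pirton - Wendle: 3+2+11+12+25+2 = 55
Orton - Dunly - Linby - Eskin - Arlen - Pirton - Wendle: 3+2+16+18+25+2 = 66
The minimum is $55 via Orton - Dunly - Linby - Colne - Arlen - Pirton - Wendle.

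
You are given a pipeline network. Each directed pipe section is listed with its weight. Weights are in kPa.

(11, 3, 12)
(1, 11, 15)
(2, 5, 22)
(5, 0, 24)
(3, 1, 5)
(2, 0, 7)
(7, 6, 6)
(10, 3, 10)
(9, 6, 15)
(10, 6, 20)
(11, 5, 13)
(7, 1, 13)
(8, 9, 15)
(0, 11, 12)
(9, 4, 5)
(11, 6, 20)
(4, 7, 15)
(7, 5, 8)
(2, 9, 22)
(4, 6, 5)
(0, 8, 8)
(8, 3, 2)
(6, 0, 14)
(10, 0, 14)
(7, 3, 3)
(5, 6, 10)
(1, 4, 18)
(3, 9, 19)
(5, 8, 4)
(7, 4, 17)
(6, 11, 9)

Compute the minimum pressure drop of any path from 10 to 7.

Shortest distances from 10:
10: 0
3: 10  (via 10)
0: 14  (via 10)
1: 15  (via 3)
6: 20  (via 10)
8: 22  (via 0)
11: 26  (via 0)
9: 29  (via 3)
4: 33  (via 1)
5: 39  (via 11)
7: 48  (via 4)
Shortest route: 10–3–1–4–7 = 48 kPa.

48 kPa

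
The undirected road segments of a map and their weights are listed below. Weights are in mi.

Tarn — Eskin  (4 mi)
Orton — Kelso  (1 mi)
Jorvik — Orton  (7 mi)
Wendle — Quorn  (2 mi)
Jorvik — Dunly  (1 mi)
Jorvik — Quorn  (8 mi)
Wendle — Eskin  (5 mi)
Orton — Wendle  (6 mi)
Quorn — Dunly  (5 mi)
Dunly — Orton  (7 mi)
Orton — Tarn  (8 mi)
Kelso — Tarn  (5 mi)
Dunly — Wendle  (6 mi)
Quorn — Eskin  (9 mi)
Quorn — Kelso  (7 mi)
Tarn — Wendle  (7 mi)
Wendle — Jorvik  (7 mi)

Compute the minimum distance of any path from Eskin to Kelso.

9 mi

Running Dijkstra from Eskin:
Eskin: 0
Tarn: 4  (via Eskin)
Wendle: 5  (via Eskin)
Quorn: 7  (via Wendle)
Kelso: 9  (via Tarn)
Shortest route: Eskin → Tarn → Kelso = 9 mi.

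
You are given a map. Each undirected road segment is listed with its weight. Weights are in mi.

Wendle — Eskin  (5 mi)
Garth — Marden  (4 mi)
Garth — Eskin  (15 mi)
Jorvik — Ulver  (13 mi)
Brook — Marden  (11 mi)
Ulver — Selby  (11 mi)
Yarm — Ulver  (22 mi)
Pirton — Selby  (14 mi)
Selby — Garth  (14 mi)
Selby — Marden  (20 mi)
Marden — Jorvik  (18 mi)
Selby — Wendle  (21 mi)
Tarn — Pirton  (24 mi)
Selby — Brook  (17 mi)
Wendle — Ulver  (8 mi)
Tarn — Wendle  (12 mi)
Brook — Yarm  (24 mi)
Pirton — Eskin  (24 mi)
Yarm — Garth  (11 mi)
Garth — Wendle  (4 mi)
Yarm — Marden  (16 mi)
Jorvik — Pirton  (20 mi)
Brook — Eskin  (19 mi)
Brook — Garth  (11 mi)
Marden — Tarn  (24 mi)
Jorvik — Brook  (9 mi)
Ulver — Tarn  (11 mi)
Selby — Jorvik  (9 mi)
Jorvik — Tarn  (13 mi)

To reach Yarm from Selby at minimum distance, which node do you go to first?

Compare a few routes:
Selby - Ulver - Yarm: 11+22 = 33
Selby - Garth - Yarm: 14+11 = 25
Selby - Ulver - Wendle - Garth - Yarm: 11+8+4+11 = 34
Cheapest is Selby - Garth - Yarm at 25 mi.
So from Selby the first move is to Garth.

Garth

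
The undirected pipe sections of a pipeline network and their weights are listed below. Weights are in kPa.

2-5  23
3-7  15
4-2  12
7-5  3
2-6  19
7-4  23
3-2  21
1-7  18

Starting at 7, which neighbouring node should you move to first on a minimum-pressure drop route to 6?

5

Compare a few routes:
7 → 5 → 2 → 6: 3+23+19 = 45
7 → 4 → 2 → 6: 23+12+19 = 54
The minimum is 45 kPa via 7 → 5 → 2 → 6.
So from 7 the first move is to 5.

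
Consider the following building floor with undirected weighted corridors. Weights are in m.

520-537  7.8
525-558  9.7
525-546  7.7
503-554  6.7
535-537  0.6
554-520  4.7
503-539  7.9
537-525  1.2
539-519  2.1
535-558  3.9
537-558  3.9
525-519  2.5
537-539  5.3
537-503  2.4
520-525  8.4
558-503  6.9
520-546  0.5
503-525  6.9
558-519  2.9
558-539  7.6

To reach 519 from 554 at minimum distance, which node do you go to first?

Compare a few routes:
554 - 520 - 546 - 525 - 519: 4.7+0.5+7.7+2.5 = 15.4
554 - 503 - 537 - 525 - 519: 6.7+2.4+1.2+2.5 = 12.8
554 - 520 - 525 - 519: 4.7+8.4+2.5 = 15.6
Cheapest is 554 - 503 - 537 - 525 - 519 at 12.8 m.
So from 554 the first move is to 503.

503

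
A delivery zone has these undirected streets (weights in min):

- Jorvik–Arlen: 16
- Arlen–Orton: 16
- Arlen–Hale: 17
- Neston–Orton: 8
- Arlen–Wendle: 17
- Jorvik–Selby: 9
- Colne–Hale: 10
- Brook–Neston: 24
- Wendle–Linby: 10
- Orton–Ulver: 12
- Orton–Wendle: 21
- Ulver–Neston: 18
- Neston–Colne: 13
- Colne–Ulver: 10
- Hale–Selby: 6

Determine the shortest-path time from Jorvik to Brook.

62 min

Candidate routes:
Jorvik → Arlen → Orton → Neston → Brook: 16+16+8+24 = 64
Jorvik → Selby → Hale → Colne → Neston → Brook: 9+6+10+13+24 = 62
The minimum is 62 min via Jorvik → Selby → Hale → Colne → Neston → Brook.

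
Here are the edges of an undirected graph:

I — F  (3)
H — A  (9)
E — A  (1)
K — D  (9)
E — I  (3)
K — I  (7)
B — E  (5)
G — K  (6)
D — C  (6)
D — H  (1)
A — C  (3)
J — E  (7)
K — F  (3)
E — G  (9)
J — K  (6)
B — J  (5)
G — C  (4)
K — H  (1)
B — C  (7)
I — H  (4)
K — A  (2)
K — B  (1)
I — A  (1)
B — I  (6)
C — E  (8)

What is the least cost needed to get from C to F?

Compare a few routes:
C → A → K → F: 3+2+3 = 8
C → A → E → I → F: 3+1+3+3 = 10
C → A → I → F: 3+1+3 = 7
The minimum is 7 via C → A → I → F.

7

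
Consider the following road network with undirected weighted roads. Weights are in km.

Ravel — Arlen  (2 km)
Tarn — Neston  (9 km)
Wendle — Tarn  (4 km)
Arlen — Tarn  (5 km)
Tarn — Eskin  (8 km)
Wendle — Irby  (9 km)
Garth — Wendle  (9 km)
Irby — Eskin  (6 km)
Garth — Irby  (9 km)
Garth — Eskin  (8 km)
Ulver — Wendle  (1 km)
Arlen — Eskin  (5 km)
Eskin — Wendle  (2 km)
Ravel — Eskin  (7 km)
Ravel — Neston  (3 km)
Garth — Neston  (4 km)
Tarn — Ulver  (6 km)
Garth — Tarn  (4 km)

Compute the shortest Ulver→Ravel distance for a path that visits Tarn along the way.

12 km

Best Ulver to Tarn: Ulver–Wendle–Tarn costing 5
Best Tarn to Ravel: Tarn–Arlen–Ravel costing 7
Total via Tarn: 5 + 7 = 12 km.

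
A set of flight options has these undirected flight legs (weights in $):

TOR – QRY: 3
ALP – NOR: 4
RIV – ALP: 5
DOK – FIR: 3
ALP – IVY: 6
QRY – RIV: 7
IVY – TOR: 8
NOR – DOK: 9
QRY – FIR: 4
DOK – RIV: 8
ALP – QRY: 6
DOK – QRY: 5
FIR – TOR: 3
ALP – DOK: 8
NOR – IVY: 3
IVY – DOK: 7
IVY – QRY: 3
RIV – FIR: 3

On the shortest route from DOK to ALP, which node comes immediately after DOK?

Enumerating some paths:
DOK–ALP: 8 = 8
DOK–FIR–RIV–ALP: 3+3+5 = 11
The minimum is $8 via DOK–ALP.
So from DOK the first move is to ALP.

ALP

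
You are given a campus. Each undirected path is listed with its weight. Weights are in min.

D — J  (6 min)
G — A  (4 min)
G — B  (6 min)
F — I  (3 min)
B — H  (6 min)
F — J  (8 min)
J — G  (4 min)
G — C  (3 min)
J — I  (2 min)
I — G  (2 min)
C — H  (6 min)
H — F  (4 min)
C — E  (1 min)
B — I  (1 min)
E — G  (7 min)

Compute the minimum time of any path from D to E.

Shortest distances from D:
D: 0
J: 6  (via D)
I: 8  (via J)
B: 9  (via I)
G: 10  (via J)
F: 11  (via I)
C: 13  (via G)
A: 14  (via G)
E: 14  (via C)
Shortest route: D → J → G → C → E = 14 min.

14 min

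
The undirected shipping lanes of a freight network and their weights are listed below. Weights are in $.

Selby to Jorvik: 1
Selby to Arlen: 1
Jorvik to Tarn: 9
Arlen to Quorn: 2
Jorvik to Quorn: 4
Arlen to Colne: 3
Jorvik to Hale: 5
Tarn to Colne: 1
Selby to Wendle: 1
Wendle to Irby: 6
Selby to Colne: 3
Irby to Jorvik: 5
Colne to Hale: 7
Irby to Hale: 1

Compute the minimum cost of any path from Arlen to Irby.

Settle nodes by increasing distance from Arlen:
Arlen: 0
Selby: 1  (via Arlen)
Quorn: 2  (via Arlen)
Jorvik: 2  (via Selby)
Wendle: 2  (via Selby)
Colne: 3  (via Arlen)
Tarn: 4  (via Colne)
Hale: 7  (via Jorvik)
Irby: 7  (via Jorvik)
Shortest route: Arlen → Selby → Jorvik → Irby = $7.

$7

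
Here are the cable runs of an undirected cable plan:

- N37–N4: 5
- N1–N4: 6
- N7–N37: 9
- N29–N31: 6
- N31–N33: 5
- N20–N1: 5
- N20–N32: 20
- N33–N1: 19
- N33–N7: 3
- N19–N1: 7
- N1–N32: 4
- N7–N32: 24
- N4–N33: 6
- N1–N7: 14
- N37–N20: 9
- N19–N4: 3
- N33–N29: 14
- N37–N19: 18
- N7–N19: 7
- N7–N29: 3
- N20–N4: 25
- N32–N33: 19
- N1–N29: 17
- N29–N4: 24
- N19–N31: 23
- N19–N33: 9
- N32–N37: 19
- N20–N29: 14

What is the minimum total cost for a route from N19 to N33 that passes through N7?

10

Best N19 to N7: N19–N7 costing 7
Best N7 to N33: N7–N33 costing 3
Total via N7: 7 + 3 = 10.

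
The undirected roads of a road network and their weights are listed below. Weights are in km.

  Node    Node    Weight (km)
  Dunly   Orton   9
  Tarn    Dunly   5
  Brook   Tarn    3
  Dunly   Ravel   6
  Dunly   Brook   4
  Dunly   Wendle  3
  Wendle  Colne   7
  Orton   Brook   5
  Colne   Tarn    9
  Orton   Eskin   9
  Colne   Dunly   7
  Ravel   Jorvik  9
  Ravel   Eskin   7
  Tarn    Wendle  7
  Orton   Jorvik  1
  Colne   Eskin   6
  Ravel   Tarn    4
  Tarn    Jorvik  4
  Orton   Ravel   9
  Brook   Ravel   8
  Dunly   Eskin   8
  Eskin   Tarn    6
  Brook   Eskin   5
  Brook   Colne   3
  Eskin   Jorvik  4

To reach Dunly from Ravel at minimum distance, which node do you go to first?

Dunly

Enumerating some paths:
Ravel - Dunly: 6 = 6
Ravel - Tarn - Brook - Dunly: 4+3+4 = 11
Ravel - Tarn - Dunly: 4+5 = 9
Cheapest is Ravel - Dunly at 6 km.
So from Ravel the first move is to Dunly.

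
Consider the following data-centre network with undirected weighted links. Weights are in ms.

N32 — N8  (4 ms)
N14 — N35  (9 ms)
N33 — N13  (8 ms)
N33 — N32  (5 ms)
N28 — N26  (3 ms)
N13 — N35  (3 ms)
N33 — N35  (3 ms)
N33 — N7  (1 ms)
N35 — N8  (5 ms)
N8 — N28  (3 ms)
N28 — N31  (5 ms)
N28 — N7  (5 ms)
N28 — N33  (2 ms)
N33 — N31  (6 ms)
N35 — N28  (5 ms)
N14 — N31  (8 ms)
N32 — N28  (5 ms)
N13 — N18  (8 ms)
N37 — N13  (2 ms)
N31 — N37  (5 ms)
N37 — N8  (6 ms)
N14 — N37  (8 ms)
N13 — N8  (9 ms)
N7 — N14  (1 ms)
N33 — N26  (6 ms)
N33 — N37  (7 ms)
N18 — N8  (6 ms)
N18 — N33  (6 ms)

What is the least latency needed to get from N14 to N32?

7 ms

Enumerating some paths:
N14–N7–N33–N32: 1+1+5 = 7
N14–N7–N33–N28–N32: 1+1+2+5 = 9
Cheapest is N14–N7–N33–N32 at 7 ms.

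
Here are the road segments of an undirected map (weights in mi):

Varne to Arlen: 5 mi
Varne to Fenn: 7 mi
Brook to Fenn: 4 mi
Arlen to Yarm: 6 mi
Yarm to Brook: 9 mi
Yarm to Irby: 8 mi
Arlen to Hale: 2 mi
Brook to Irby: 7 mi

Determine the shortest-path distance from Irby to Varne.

Compare a few routes:
Irby - Yarm - Arlen - Varne: 8+6+5 = 19
Irby - Brook - Fenn - Varne: 7+4+7 = 18
The minimum is 18 mi via Irby - Brook - Fenn - Varne.

18 mi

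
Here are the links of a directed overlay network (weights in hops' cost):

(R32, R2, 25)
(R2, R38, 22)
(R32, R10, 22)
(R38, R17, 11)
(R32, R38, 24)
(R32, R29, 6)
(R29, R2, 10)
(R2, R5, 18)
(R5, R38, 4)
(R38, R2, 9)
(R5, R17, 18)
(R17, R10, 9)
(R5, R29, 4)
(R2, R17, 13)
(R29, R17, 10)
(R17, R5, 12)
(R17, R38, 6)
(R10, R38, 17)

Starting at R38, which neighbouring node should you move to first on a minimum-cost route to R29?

R17

Compare a few routes:
R38–R17–R5–R29: 11+12+4 = 27
R38–R2–R17–R5–R29: 9+13+12+4 = 38
R38–R2–R5–R29: 9+18+4 = 31
The minimum is 27 hops' cost via R38–R17–R5–R29.
So from R38 the first move is to R17.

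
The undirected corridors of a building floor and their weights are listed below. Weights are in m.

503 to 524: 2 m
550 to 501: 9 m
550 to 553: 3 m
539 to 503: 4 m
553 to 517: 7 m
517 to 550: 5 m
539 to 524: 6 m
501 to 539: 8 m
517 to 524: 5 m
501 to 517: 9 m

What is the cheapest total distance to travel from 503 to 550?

Compare a few routes:
503 - 524 - 517 - 553 - 550: 2+5+7+3 = 17
503 - 524 - 517 - 550: 2+5+5 = 12
The minimum is 12 m via 503 - 524 - 517 - 550.

12 m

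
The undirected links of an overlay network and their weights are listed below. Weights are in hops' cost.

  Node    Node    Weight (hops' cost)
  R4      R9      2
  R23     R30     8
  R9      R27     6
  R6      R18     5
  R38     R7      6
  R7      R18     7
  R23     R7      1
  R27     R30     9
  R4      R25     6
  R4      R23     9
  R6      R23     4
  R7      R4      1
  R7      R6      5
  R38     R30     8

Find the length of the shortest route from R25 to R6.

Candidate routes:
R25 → R4 → R7 → R6: 6+1+5 = 12
R25 → R4 → R23 → R6: 6+9+4 = 19
R25 → R4 → R7 → R18 → R6: 6+1+7+5 = 19
R25 → R4 → R23 → R7 → R6: 6+9+1+5 = 21
Cheapest is R25 → R4 → R7 → R6 at 12 hops' cost.

12 hops' cost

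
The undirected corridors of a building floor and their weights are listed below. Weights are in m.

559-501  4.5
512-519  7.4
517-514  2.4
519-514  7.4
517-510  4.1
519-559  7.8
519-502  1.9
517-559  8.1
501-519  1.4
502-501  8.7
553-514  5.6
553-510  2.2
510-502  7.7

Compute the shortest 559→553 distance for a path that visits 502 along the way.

17.7 m

Best 559 to 502: 559 → 501 → 519 → 502 costing 7.8
Best 502 to 553: 502 → 510 → 553 costing 9.9
Total via 502: 7.8 + 9.9 = 17.7 m.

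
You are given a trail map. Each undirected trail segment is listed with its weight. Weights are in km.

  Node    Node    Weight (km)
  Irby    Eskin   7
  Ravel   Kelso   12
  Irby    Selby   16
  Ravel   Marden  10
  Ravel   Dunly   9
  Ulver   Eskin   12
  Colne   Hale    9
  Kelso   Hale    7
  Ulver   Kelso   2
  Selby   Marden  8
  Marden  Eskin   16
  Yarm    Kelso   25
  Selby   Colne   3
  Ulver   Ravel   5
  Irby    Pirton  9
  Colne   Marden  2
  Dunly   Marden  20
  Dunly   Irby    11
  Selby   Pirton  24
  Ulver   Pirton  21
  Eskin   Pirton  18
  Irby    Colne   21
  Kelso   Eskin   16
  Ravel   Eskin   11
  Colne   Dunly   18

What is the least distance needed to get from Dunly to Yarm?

Candidate routes:
Dunly → Ravel → Eskin → Ulver → Kelso → Yarm: 9+11+12+2+25 = 59
Dunly → Ravel → Ulver → Kelso → Yarm: 9+5+2+25 = 41
Dunly → Ravel → Kelso → Yarm: 9+12+25 = 46
Dunly → Irby → Eskin → Ulver → Kelso → Yarm: 11+7+12+2+25 = 57
The minimum is 41 km via Dunly → Ravel → Ulver → Kelso → Yarm.

41 km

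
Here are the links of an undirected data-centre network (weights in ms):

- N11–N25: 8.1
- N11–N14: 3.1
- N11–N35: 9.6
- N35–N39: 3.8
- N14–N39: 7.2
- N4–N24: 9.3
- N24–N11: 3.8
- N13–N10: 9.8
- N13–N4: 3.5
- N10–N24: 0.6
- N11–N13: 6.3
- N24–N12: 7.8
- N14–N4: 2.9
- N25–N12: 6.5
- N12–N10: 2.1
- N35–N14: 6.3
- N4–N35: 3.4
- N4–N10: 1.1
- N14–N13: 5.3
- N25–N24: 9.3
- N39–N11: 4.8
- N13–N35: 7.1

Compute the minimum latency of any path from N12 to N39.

Candidate routes:
N12–N10–N4–N14–N39: 2.1+1.1+2.9+7.2 = 13.3
N12–N10–N24–N11–N39: 2.1+0.6+3.8+4.8 = 11.3
N12–N10–N4–N35–N39: 2.1+1.1+3.4+3.8 = 10.4
The minimum is 10.4 ms via N12–N10–N4–N35–N39.

10.4 ms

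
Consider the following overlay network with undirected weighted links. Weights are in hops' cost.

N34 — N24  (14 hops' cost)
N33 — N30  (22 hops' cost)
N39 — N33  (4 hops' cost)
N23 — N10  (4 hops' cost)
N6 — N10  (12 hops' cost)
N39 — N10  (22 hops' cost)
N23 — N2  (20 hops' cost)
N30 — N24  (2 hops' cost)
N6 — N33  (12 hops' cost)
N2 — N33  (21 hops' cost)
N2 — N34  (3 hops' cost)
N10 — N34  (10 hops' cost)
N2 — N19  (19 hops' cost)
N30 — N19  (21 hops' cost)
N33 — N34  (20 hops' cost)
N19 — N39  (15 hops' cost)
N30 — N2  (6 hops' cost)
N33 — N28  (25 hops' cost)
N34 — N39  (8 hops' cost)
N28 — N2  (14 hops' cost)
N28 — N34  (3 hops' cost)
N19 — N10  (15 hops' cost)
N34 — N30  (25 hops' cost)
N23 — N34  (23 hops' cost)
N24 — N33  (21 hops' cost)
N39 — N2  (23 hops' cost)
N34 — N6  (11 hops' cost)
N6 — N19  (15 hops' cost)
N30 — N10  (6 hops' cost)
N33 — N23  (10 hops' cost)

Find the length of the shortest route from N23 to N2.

Enumerating some paths:
N23 → N10 → N34 → N2: 4+10+3 = 17
N23 → N2: 20 = 20
N23 → N10 → N30 → N2: 4+6+6 = 16
The minimum is 16 hops' cost via N23 → N10 → N30 → N2.

16 hops' cost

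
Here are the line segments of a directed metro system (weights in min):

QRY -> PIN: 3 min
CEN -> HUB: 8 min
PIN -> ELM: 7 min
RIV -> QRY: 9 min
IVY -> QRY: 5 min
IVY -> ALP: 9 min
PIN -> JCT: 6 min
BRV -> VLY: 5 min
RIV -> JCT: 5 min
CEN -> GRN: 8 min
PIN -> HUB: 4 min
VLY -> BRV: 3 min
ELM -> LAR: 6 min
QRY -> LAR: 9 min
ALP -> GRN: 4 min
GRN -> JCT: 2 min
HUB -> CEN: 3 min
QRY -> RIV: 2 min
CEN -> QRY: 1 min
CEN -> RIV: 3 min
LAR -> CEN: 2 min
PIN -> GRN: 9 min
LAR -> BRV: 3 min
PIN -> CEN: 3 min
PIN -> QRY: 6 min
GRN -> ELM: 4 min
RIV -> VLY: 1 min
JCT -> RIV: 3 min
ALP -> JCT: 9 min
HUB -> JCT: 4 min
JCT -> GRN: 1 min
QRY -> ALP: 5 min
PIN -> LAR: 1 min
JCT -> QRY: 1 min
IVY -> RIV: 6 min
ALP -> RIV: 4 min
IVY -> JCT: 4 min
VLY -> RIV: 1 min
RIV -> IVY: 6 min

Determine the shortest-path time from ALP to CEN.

Enumerating some paths:
ALP → GRN → JCT → QRY → PIN → CEN: 4+2+1+3+3 = 13
ALP → GRN → ELM → LAR → CEN: 4+4+6+2 = 16
Cheapest is ALP → GRN → JCT → QRY → PIN → CEN at 13 min.

13 min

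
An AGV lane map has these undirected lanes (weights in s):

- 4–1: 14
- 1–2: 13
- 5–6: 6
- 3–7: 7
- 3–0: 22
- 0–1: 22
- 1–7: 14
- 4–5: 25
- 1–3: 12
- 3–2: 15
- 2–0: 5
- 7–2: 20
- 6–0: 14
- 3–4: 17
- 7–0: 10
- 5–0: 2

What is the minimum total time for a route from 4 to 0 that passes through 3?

34 s

Best 4 to 3: 4 → 3 costing 17
Best 3 to 0: 3 → 7 → 0 costing 17
Total via 3: 17 + 17 = 34 s.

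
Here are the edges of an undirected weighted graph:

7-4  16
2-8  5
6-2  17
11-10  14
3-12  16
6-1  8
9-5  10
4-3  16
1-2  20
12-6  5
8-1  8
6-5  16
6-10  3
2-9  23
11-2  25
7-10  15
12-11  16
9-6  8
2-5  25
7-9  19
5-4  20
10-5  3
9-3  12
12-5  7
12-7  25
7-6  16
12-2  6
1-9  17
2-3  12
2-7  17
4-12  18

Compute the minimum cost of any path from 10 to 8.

19

Running Dijkstra from 10:
10: 0
5: 3  (via 10)
6: 3  (via 10)
12: 8  (via 6)
1: 11  (via 6)
9: 11  (via 6)
2: 14  (via 12)
11: 14  (via 10)
7: 15  (via 10)
8: 19  (via 1)
Shortest route: 10–6–1–8 = 19.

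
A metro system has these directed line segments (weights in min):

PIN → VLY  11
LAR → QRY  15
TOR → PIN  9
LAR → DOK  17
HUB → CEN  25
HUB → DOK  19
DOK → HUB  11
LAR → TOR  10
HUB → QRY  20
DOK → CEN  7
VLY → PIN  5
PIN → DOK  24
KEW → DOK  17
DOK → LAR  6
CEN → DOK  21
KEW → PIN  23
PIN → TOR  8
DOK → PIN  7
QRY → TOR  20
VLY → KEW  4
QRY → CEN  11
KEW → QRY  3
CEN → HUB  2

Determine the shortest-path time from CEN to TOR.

Enumerating some paths:
CEN - HUB - DOK - LAR - TOR: 2+19+6+10 = 37
CEN - DOK - LAR - TOR: 21+6+10 = 37
CEN - DOK - PIN - TOR: 21+7+8 = 36
The minimum is 36 min via CEN - DOK - PIN - TOR.

36 min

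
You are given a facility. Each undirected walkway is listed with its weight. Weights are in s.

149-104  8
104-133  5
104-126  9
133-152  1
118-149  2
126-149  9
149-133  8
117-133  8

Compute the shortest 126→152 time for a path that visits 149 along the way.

Shortest 126→149: 126 → 149 = 9
Shortest 149→152: 149 → 133 → 152 = 9
Total via 149: 9 + 9 = 18 s.

18 s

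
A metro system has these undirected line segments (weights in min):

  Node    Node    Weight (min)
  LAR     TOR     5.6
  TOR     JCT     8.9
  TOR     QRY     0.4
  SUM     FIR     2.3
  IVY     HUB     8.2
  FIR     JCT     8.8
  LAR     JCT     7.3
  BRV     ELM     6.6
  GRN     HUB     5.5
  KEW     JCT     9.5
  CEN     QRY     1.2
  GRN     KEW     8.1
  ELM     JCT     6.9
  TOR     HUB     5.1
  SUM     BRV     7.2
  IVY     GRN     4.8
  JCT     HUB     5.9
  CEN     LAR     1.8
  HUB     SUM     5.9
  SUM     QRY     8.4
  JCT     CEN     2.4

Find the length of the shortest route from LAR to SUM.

11.4 min

Running Dijkstra from LAR:
LAR: 0
CEN: 1.8  (via LAR)
QRY: 3  (via CEN)
TOR: 3.4  (via QRY)
JCT: 4.2  (via CEN)
HUB: 8.5  (via TOR)
ELM: 11.1  (via JCT)
SUM: 11.4  (via QRY)
Shortest route: LAR–CEN–QRY–SUM = 11.4 min.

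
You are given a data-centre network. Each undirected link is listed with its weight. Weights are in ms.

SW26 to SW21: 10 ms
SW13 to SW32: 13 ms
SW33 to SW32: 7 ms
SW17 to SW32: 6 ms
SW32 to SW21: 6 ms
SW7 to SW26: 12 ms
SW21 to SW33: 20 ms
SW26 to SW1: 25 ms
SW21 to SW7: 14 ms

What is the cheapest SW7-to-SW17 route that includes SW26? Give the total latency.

Shortest SW7→SW26: SW7–SW26 = 12
Best SW26 to SW17: SW26–SW21–SW32–SW17 costing 22
Total via SW26: 12 + 22 = 34 ms.

34 ms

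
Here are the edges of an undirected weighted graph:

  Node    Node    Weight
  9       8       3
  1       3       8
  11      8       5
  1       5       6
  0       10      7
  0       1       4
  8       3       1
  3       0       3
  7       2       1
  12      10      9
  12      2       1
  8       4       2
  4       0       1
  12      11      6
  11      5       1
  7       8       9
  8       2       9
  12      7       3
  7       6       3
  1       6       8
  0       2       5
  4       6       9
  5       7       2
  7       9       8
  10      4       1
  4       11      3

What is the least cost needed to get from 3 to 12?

Shortest distances from 3:
3: 0
8: 1  (via 3)
0: 3  (via 3)
4: 3  (via 8)
9: 4  (via 8)
10: 4  (via 4)
11: 6  (via 8)
1: 7  (via 0)
5: 7  (via 11)
2: 8  (via 0)
7: 9  (via 5)
12: 9  (via 2)
Shortest route: 3 → 0 → 2 → 12 = 9.

9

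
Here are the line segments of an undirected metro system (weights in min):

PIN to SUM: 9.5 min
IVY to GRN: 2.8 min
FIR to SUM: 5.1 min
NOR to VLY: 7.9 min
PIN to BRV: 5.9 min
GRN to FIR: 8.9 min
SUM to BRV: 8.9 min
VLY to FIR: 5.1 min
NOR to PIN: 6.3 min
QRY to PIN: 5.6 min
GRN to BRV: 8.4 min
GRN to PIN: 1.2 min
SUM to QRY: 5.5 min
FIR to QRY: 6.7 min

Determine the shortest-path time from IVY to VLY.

16.8 min

Settle nodes by increasing distance from IVY:
IVY: 0
GRN: 2.8  (via IVY)
PIN: 4  (via GRN)
QRY: 9.6  (via PIN)
BRV: 9.9  (via PIN)
NOR: 10.3  (via PIN)
FIR: 11.7  (via GRN)
SUM: 13.5  (via PIN)
VLY: 16.8  (via FIR)
Shortest route: IVY–GRN–FIR–VLY = 16.8 min.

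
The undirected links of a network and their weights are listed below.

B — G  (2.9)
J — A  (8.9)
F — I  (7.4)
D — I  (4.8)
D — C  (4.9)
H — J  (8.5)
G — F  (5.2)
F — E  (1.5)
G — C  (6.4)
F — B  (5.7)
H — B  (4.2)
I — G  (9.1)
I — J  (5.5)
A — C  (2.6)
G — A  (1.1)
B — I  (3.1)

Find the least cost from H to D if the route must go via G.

Best H to G: H → B → G costing 7.1
Shortest G→D: G → A → C → D = 8.6
Total via G: 7.1 + 8.6 = 15.7.

15.7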